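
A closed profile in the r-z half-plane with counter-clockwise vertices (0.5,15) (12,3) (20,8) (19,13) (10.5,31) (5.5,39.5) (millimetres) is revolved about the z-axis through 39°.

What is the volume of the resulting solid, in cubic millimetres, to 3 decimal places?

Volume = 2355.828 mm³

Profile (r,z), 6 vertices: (0.5,15) (12,3) (20,8) (19,13) (10.5,31) (5.5,39.5)
edge 0: (0.5,15)→(12,3)  cross = 0.5·3 − 12·15 = -178.5000; (r_i+r_j)·cross = 12.5·-178.5000 = -2231.2500
edge 1: (12,3)→(20,8)  cross = 12·8 − 20·3 = 36.0000; (r_i+r_j)·cross = 32·36.0000 = 1152.0000
edge 2: (20,8)→(19,13)  cross = 20·13 − 19·8 = 108.0000; (r_i+r_j)·cross = 39·108.0000 = 4212.0000
edge 3: (19,13)→(10.5,31)  cross = 19·31 − 10.5·13 = 452.5000; (r_i+r_j)·cross = 29.5·452.5000 = 13348.7500
edge 4: (10.5,31)→(5.5,39.5)  cross = 10.5·39.5 − 5.5·31 = 244.2500; (r_i+r_j)·cross = 16·244.2500 = 3908.0000
edge 5: (5.5,39.5)→(0.5,15)  cross = 5.5·15 − 0.5·39.5 = 62.7500; (r_i+r_j)·cross = 6·62.7500 = 376.5000
Σcross = 725.0000 → A = |Σcross|/2 = 362.5000 mm²
Σ(r_i+r_j)·cross = 20766.0000 → first moment M = |Σ|/6 = 3461.0000
R_c = M/A = 3461.0000/362.5000 = 9.5476 mm
θ = 39° = 0.680678 rad
V = θ·R_c·A = 0.680678·9.5476·362.5000 = 2355.828 mm³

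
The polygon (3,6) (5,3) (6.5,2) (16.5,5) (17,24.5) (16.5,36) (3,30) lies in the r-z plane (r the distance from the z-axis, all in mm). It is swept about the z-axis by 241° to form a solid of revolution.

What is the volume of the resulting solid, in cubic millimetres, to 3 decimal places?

Volume = 17161.649 mm³

Profile (r,z), 7 vertices: (3,6) (5,3) (6.5,2) (16.5,5) (17,24.5) (16.5,36) (3,30)
edge 0: (3,6)→(5,3)  cross = 3·3 − 5·6 = -21.0000; (r_i+r_j)·cross = 8·-21.0000 = -168.0000
edge 1: (5,3)→(6.5,2)  cross = 5·2 − 6.5·3 = -9.5000; (r_i+r_j)·cross = 11.5·-9.5000 = -109.2500
edge 2: (6.5,2)→(16.5,5)  cross = 6.5·5 − 16.5·2 = -0.5000; (r_i+r_j)·cross = 23·-0.5000 = -11.5000
edge 3: (16.5,5)→(17,24.5)  cross = 16.5·24.5 − 17·5 = 319.2500; (r_i+r_j)·cross = 33.5·319.2500 = 10694.8750
edge 4: (17,24.5)→(16.5,36)  cross = 17·36 − 16.5·24.5 = 207.7500; (r_i+r_j)·cross = 33.5·207.7500 = 6959.6250
edge 5: (16.5,36)→(3,30)  cross = 16.5·30 − 3·36 = 387.0000; (r_i+r_j)·cross = 19.5·387.0000 = 7546.5000
edge 6: (3,30)→(3,6)  cross = 3·6 − 3·30 = -72.0000; (r_i+r_j)·cross = 6·-72.0000 = -432.0000
Σcross = 811.0000 → A = |Σcross|/2 = 405.5000 mm²
Σ(r_i+r_j)·cross = 24480.2500 → first moment M = |Σ|/6 = 4080.0417
R_c = M/A = 4080.0417/405.5000 = 10.0618 mm
θ = 241° = 4.206243 rad
V = θ·R_c·A = 4.206243·10.0618·405.5000 = 17161.649 mm³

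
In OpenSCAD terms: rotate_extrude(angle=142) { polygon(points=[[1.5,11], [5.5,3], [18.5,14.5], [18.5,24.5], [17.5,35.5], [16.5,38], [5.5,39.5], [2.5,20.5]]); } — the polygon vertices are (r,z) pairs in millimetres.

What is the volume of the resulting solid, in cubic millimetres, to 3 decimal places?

Volume = 11473.603 mm³

Profile (r,z), 8 vertices: (1.5,11) (5.5,3) (18.5,14.5) (18.5,24.5) (17.5,35.5) (16.5,38) (5.5,39.5) (2.5,20.5)
edge 0: (1.5,11)→(5.5,3)  cross = 1.5·3 − 5.5·11 = -56.0000; (r_i+r_j)·cross = 7·-56.0000 = -392.0000
edge 1: (5.5,3)→(18.5,14.5)  cross = 5.5·14.5 − 18.5·3 = 24.2500; (r_i+r_j)·cross = 24·24.2500 = 582.0000
edge 2: (18.5,14.5)→(18.5,24.5)  cross = 18.5·24.5 − 18.5·14.5 = 185.0000; (r_i+r_j)·cross = 37·185.0000 = 6845.0000
edge 3: (18.5,24.5)→(17.5,35.5)  cross = 18.5·35.5 − 17.5·24.5 = 228.0000; (r_i+r_j)·cross = 36·228.0000 = 8208.0000
edge 4: (17.5,35.5)→(16.5,38)  cross = 17.5·38 − 16.5·35.5 = 79.2500; (r_i+r_j)·cross = 34·79.2500 = 2694.5000
edge 5: (16.5,38)→(5.5,39.5)  cross = 16.5·39.5 − 5.5·38 = 442.7500; (r_i+r_j)·cross = 22·442.7500 = 9740.5000
edge 6: (5.5,39.5)→(2.5,20.5)  cross = 5.5·20.5 − 2.5·39.5 = 14.0000; (r_i+r_j)·cross = 8·14.0000 = 112.0000
edge 7: (2.5,20.5)→(1.5,11)  cross = 2.5·11 − 1.5·20.5 = -3.2500; (r_i+r_j)·cross = 4·-3.2500 = -13.0000
Σcross = 914.0000 → A = |Σcross|/2 = 457.0000 mm²
Σ(r_i+r_j)·cross = 27777.0000 → first moment M = |Σ|/6 = 4629.5000
R_c = M/A = 4629.5000/457.0000 = 10.1302 mm
θ = 142° = 2.478368 rad
V = θ·R_c·A = 2.478368·10.1302·457.0000 = 11473.603 mm³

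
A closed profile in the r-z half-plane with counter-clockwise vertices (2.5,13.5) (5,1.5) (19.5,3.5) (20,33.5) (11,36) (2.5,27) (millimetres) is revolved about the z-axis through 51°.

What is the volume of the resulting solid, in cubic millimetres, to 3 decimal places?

Volume = 5310.240 mm³

Profile (r,z), 6 vertices: (2.5,13.5) (5,1.5) (19.5,3.5) (20,33.5) (11,36) (2.5,27)
edge 0: (2.5,13.5)→(5,1.5)  cross = 2.5·1.5 − 5·13.5 = -63.7500; (r_i+r_j)·cross = 7.5·-63.7500 = -478.1250
edge 1: (5,1.5)→(19.5,3.5)  cross = 5·3.5 − 19.5·1.5 = -11.7500; (r_i+r_j)·cross = 24.5·-11.7500 = -287.8750
edge 2: (19.5,3.5)→(20,33.5)  cross = 19.5·33.5 − 20·3.5 = 583.2500; (r_i+r_j)·cross = 39.5·583.2500 = 23038.3750
edge 3: (20,33.5)→(11,36)  cross = 20·36 − 11·33.5 = 351.5000; (r_i+r_j)·cross = 31·351.5000 = 10896.5000
edge 4: (11,36)→(2.5,27)  cross = 11·27 − 2.5·36 = 207.0000; (r_i+r_j)·cross = 13.5·207.0000 = 2794.5000
edge 5: (2.5,27)→(2.5,13.5)  cross = 2.5·13.5 − 2.5·27 = -33.7500; (r_i+r_j)·cross = 5·-33.7500 = -168.7500
Σcross = 1032.5000 → A = |Σcross|/2 = 516.2500 mm²
Σ(r_i+r_j)·cross = 35794.6250 → first moment M = |Σ|/6 = 5965.7708
R_c = M/A = 5965.7708/516.2500 = 11.5560 mm
θ = 51° = 0.890118 rad
V = θ·R_c·A = 0.890118·11.5560·516.2500 = 5310.240 mm³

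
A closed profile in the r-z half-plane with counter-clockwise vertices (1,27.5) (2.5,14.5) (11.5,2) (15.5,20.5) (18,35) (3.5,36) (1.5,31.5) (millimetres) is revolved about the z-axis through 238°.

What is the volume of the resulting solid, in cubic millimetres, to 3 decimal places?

Profile (r,z), 7 vertices: (1,27.5) (2.5,14.5) (11.5,2) (15.5,20.5) (18,35) (3.5,36) (1.5,31.5)
edge 0: (1,27.5)→(2.5,14.5)  cross = 1·14.5 − 2.5·27.5 = -54.2500; (r_i+r_j)·cross = 3.5·-54.2500 = -189.8750
edge 1: (2.5,14.5)→(11.5,2)  cross = 2.5·2 − 11.5·14.5 = -161.7500; (r_i+r_j)·cross = 14·-161.7500 = -2264.5000
edge 2: (11.5,2)→(15.5,20.5)  cross = 11.5·20.5 − 15.5·2 = 204.7500; (r_i+r_j)·cross = 27·204.7500 = 5528.2500
edge 3: (15.5,20.5)→(18,35)  cross = 15.5·35 − 18·20.5 = 173.5000; (r_i+r_j)·cross = 33.5·173.5000 = 5812.2500
edge 4: (18,35)→(3.5,36)  cross = 18·36 − 3.5·35 = 525.5000; (r_i+r_j)·cross = 21.5·525.5000 = 11298.2500
edge 5: (3.5,36)→(1.5,31.5)  cross = 3.5·31.5 − 1.5·36 = 56.2500; (r_i+r_j)·cross = 5·56.2500 = 281.2500
edge 6: (1.5,31.5)→(1,27.5)  cross = 1.5·27.5 − 1·31.5 = 9.7500; (r_i+r_j)·cross = 2.5·9.7500 = 24.3750
Σcross = 753.7500 → A = |Σcross|/2 = 376.8750 mm²
Σ(r_i+r_j)·cross = 20490.0000 → first moment M = |Σ|/6 = 3415.0000
R_c = M/A = 3415.0000/376.8750 = 9.0614 mm
θ = 238° = 4.153884 rad
V = θ·R_c·A = 4.153884·9.0614·376.8750 = 14185.513 mm³

Volume = 14185.513 mm³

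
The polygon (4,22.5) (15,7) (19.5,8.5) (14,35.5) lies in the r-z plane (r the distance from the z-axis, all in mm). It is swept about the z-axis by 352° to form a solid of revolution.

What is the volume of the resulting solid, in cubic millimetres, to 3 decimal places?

Profile (r,z), 4 vertices: (4,22.5) (15,7) (19.5,8.5) (14,35.5)
edge 0: (4,22.5)→(15,7)  cross = 4·7 − 15·22.5 = -309.5000; (r_i+r_j)·cross = 19·-309.5000 = -5880.5000
edge 1: (15,7)→(19.5,8.5)  cross = 15·8.5 − 19.5·7 = -9.0000; (r_i+r_j)·cross = 34.5·-9.0000 = -310.5000
edge 2: (19.5,8.5)→(14,35.5)  cross = 19.5·35.5 − 14·8.5 = 573.2500; (r_i+r_j)·cross = 33.5·573.2500 = 19203.8750
edge 3: (14,35.5)→(4,22.5)  cross = 14·22.5 − 4·35.5 = 173.0000; (r_i+r_j)·cross = 18·173.0000 = 3114.0000
Σcross = 427.7500 → A = |Σcross|/2 = 213.8750 mm²
Σ(r_i+r_j)·cross = 16126.8750 → first moment M = |Σ|/6 = 2687.8125
R_c = M/A = 2687.8125/213.8750 = 12.5672 mm
θ = 352° = 6.143559 rad
V = θ·R_c·A = 6.143559·12.5672·213.8750 = 16512.735 mm³

Volume = 16512.735 mm³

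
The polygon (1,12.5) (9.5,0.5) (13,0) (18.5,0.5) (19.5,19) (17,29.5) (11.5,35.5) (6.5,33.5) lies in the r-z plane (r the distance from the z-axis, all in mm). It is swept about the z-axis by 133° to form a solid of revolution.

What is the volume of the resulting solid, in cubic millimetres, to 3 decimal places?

Profile (r,z), 8 vertices: (1,12.5) (9.5,0.5) (13,0) (18.5,0.5) (19.5,19) (17,29.5) (11.5,35.5) (6.5,33.5)
edge 0: (1,12.5)→(9.5,0.5)  cross = 1·0.5 − 9.5·12.5 = -118.2500; (r_i+r_j)·cross = 10.5·-118.2500 = -1241.6250
edge 1: (9.5,0.5)→(13,0)  cross = 9.5·0 − 13·0.5 = -6.5000; (r_i+r_j)·cross = 22.5·-6.5000 = -146.2500
edge 2: (13,0)→(18.5,0.5)  cross = 13·0.5 − 18.5·0 = 6.5000; (r_i+r_j)·cross = 31.5·6.5000 = 204.7500
edge 3: (18.5,0.5)→(19.5,19)  cross = 18.5·19 − 19.5·0.5 = 341.7500; (r_i+r_j)·cross = 38·341.7500 = 12986.5000
edge 4: (19.5,19)→(17,29.5)  cross = 19.5·29.5 − 17·19 = 252.2500; (r_i+r_j)·cross = 36.5·252.2500 = 9207.1250
edge 5: (17,29.5)→(11.5,35.5)  cross = 17·35.5 − 11.5·29.5 = 264.2500; (r_i+r_j)·cross = 28.5·264.2500 = 7531.1250
edge 6: (11.5,35.5)→(6.5,33.5)  cross = 11.5·33.5 − 6.5·35.5 = 154.5000; (r_i+r_j)·cross = 18·154.5000 = 2781.0000
edge 7: (6.5,33.5)→(1,12.5)  cross = 6.5·12.5 − 1·33.5 = 47.7500; (r_i+r_j)·cross = 7.5·47.7500 = 358.1250
Σcross = 942.2500 → A = |Σcross|/2 = 471.1250 mm²
Σ(r_i+r_j)·cross = 31680.7500 → first moment M = |Σ|/6 = 5280.1250
R_c = M/A = 5280.1250/471.1250 = 11.2075 mm
θ = 133° = 2.321288 rad
V = θ·R_c·A = 2.321288·11.2075·471.1250 = 12256.690 mm³

Volume = 12256.690 mm³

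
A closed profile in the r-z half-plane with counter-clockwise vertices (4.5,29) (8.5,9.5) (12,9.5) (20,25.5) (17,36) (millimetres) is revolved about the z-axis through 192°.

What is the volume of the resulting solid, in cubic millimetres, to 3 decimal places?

Volume = 10108.179 mm³

Profile (r,z), 5 vertices: (4.5,29) (8.5,9.5) (12,9.5) (20,25.5) (17,36)
edge 0: (4.5,29)→(8.5,9.5)  cross = 4.5·9.5 − 8.5·29 = -203.7500; (r_i+r_j)·cross = 13·-203.7500 = -2648.7500
edge 1: (8.5,9.5)→(12,9.5)  cross = 8.5·9.5 − 12·9.5 = -33.2500; (r_i+r_j)·cross = 20.5·-33.2500 = -681.6250
edge 2: (12,9.5)→(20,25.5)  cross = 12·25.5 − 20·9.5 = 116.0000; (r_i+r_j)·cross = 32·116.0000 = 3712.0000
edge 3: (20,25.5)→(17,36)  cross = 20·36 − 17·25.5 = 286.5000; (r_i+r_j)·cross = 37·286.5000 = 10600.5000
edge 4: (17,36)→(4.5,29)  cross = 17·29 − 4.5·36 = 331.0000; (r_i+r_j)·cross = 21.5·331.0000 = 7116.5000
Σcross = 496.5000 → A = |Σcross|/2 = 248.2500 mm²
Σ(r_i+r_j)·cross = 18098.6250 → first moment M = |Σ|/6 = 3016.4375
R_c = M/A = 3016.4375/248.2500 = 12.1508 mm
θ = 192° = 3.351032 rad
V = θ·R_c·A = 3.351032·12.1508·248.2500 = 10108.179 mm³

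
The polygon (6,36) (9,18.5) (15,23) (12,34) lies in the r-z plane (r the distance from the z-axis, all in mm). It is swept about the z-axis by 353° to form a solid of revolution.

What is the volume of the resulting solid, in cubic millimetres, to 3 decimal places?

Profile (r,z), 4 vertices: (6,36) (9,18.5) (15,23) (12,34)
edge 0: (6,36)→(9,18.5)  cross = 6·18.5 − 9·36 = -213.0000; (r_i+r_j)·cross = 15·-213.0000 = -3195.0000
edge 1: (9,18.5)→(15,23)  cross = 9·23 − 15·18.5 = -70.5000; (r_i+r_j)·cross = 24·-70.5000 = -1692.0000
edge 2: (15,23)→(12,34)  cross = 15·34 − 12·23 = 234.0000; (r_i+r_j)·cross = 27·234.0000 = 6318.0000
edge 3: (12,34)→(6,36)  cross = 12·36 − 6·34 = 228.0000; (r_i+r_j)·cross = 18·228.0000 = 4104.0000
Σcross = 178.5000 → A = |Σcross|/2 = 89.2500 mm²
Σ(r_i+r_j)·cross = 5535.0000 → first moment M = |Σ|/6 = 922.5000
R_c = M/A = 922.5000/89.2500 = 10.3361 mm
θ = 353° = 6.161012 rad
V = θ·R_c·A = 6.161012·10.3361·89.2500 = 5683.534 mm³

Volume = 5683.534 mm³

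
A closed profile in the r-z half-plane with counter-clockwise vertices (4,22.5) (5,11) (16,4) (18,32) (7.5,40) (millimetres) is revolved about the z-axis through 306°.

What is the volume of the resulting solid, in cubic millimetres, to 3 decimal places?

Volume = 20835.992 mm³

Profile (r,z), 5 vertices: (4,22.5) (5,11) (16,4) (18,32) (7.5,40)
edge 0: (4,22.5)→(5,11)  cross = 4·11 − 5·22.5 = -68.5000; (r_i+r_j)·cross = 9·-68.5000 = -616.5000
edge 1: (5,11)→(16,4)  cross = 5·4 − 16·11 = -156.0000; (r_i+r_j)·cross = 21·-156.0000 = -3276.0000
edge 2: (16,4)→(18,32)  cross = 16·32 − 18·4 = 440.0000; (r_i+r_j)·cross = 34·440.0000 = 14960.0000
edge 3: (18,32)→(7.5,40)  cross = 18·40 − 7.5·32 = 480.0000; (r_i+r_j)·cross = 25.5·480.0000 = 12240.0000
edge 4: (7.5,40)→(4,22.5)  cross = 7.5·22.5 − 4·40 = 8.7500; (r_i+r_j)·cross = 11.5·8.7500 = 100.6250
Σcross = 704.2500 → A = |Σcross|/2 = 352.1250 mm²
Σ(r_i+r_j)·cross = 23408.1250 → first moment M = |Σ|/6 = 3901.3542
R_c = M/A = 3901.3542/352.1250 = 11.0795 mm
θ = 306° = 5.340708 rad
V = θ·R_c·A = 5.340708·11.0795·352.1250 = 20835.992 mm³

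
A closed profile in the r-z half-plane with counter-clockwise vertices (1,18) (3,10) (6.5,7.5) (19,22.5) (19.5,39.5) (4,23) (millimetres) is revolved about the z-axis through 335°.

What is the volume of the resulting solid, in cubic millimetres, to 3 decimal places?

Profile (r,z), 6 vertices: (1,18) (3,10) (6.5,7.5) (19,22.5) (19.5,39.5) (4,23)
edge 0: (1,18)→(3,10)  cross = 1·10 − 3·18 = -44.0000; (r_i+r_j)·cross = 4·-44.0000 = -176.0000
edge 1: (3,10)→(6.5,7.5)  cross = 3·7.5 − 6.5·10 = -42.5000; (r_i+r_j)·cross = 9.5·-42.5000 = -403.7500
edge 2: (6.5,7.5)→(19,22.5)  cross = 6.5·22.5 − 19·7.5 = 3.7500; (r_i+r_j)·cross = 25.5·3.7500 = 95.6250
edge 3: (19,22.5)→(19.5,39.5)  cross = 19·39.5 − 19.5·22.5 = 311.7500; (r_i+r_j)·cross = 38.5·311.7500 = 12002.3750
edge 4: (19.5,39.5)→(4,23)  cross = 19.5·23 − 4·39.5 = 290.5000; (r_i+r_j)·cross = 23.5·290.5000 = 6826.7500
edge 5: (4,23)→(1,18)  cross = 4·18 − 1·23 = 49.0000; (r_i+r_j)·cross = 5·49.0000 = 245.0000
Σcross = 568.5000 → A = |Σcross|/2 = 284.2500 mm²
Σ(r_i+r_j)·cross = 18590.0000 → first moment M = |Σ|/6 = 3098.3333
R_c = M/A = 3098.3333/284.2500 = 10.9000 mm
θ = 335° = 5.846853 rad
V = θ·R_c·A = 5.846853·10.9000·284.2500 = 18115.500 mm³

Volume = 18115.500 mm³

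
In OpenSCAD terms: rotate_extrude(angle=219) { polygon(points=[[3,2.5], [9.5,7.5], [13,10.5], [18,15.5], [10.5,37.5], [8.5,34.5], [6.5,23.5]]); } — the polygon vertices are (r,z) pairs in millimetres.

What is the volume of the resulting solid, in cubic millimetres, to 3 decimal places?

Volume = 9533.540 mm³

Profile (r,z), 7 vertices: (3,2.5) (9.5,7.5) (13,10.5) (18,15.5) (10.5,37.5) (8.5,34.5) (6.5,23.5)
edge 0: (3,2.5)→(9.5,7.5)  cross = 3·7.5 − 9.5·2.5 = -1.2500; (r_i+r_j)·cross = 12.5·-1.2500 = -15.6250
edge 1: (9.5,7.5)→(13,10.5)  cross = 9.5·10.5 − 13·7.5 = 2.2500; (r_i+r_j)·cross = 22.5·2.2500 = 50.6250
edge 2: (13,10.5)→(18,15.5)  cross = 13·15.5 − 18·10.5 = 12.5000; (r_i+r_j)·cross = 31·12.5000 = 387.5000
edge 3: (18,15.5)→(10.5,37.5)  cross = 18·37.5 − 10.5·15.5 = 512.2500; (r_i+r_j)·cross = 28.5·512.2500 = 14599.1250
edge 4: (10.5,37.5)→(8.5,34.5)  cross = 10.5·34.5 − 8.5·37.5 = 43.5000; (r_i+r_j)·cross = 19·43.5000 = 826.5000
edge 5: (8.5,34.5)→(6.5,23.5)  cross = 8.5·23.5 − 6.5·34.5 = -24.5000; (r_i+r_j)·cross = 15·-24.5000 = -367.5000
edge 6: (6.5,23.5)→(3,2.5)  cross = 6.5·2.5 − 3·23.5 = -54.2500; (r_i+r_j)·cross = 9.5·-54.2500 = -515.3750
Σcross = 490.5000 → A = |Σcross|/2 = 245.2500 mm²
Σ(r_i+r_j)·cross = 14965.2500 → first moment M = |Σ|/6 = 2494.2083
R_c = M/A = 2494.2083/245.2500 = 10.1701 mm
θ = 219° = 3.822271 rad
V = θ·R_c·A = 3.822271·10.1701·245.2500 = 9533.540 mm³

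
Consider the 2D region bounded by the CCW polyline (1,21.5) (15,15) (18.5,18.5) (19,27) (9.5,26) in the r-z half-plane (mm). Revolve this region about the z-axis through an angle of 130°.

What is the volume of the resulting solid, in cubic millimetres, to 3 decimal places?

Volume = 3505.636 mm³

Profile (r,z), 5 vertices: (1,21.5) (15,15) (18.5,18.5) (19,27) (9.5,26)
edge 0: (1,21.5)→(15,15)  cross = 1·15 − 15·21.5 = -307.5000; (r_i+r_j)·cross = 16·-307.5000 = -4920.0000
edge 1: (15,15)→(18.5,18.5)  cross = 15·18.5 − 18.5·15 = 0.0000; (r_i+r_j)·cross = 33.5·0.0000 = 0.0000
edge 2: (18.5,18.5)→(19,27)  cross = 18.5·27 − 19·18.5 = 148.0000; (r_i+r_j)·cross = 37.5·148.0000 = 5550.0000
edge 3: (19,27)→(9.5,26)  cross = 19·26 − 9.5·27 = 237.5000; (r_i+r_j)·cross = 28.5·237.5000 = 6768.7500
edge 4: (9.5,26)→(1,21.5)  cross = 9.5·21.5 − 1·26 = 178.2500; (r_i+r_j)·cross = 10.5·178.2500 = 1871.6250
Σcross = 256.2500 → A = |Σcross|/2 = 128.1250 mm²
Σ(r_i+r_j)·cross = 9270.3750 → first moment M = |Σ|/6 = 1545.0625
R_c = M/A = 1545.0625/128.1250 = 12.0590 mm
θ = 130° = 2.268928 rad
V = θ·R_c·A = 2.268928·12.0590·128.1250 = 3505.636 mm³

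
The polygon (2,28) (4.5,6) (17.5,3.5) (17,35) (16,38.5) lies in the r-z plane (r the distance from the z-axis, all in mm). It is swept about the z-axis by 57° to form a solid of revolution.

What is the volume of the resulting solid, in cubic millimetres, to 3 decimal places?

Volume = 4339.233 mm³

Profile (r,z), 5 vertices: (2,28) (4.5,6) (17.5,3.5) (17,35) (16,38.5)
edge 0: (2,28)→(4.5,6)  cross = 2·6 − 4.5·28 = -114.0000; (r_i+r_j)·cross = 6.5·-114.0000 = -741.0000
edge 1: (4.5,6)→(17.5,3.5)  cross = 4.5·3.5 − 17.5·6 = -89.2500; (r_i+r_j)·cross = 22·-89.2500 = -1963.5000
edge 2: (17.5,3.5)→(17,35)  cross = 17.5·35 − 17·3.5 = 553.0000; (r_i+r_j)·cross = 34.5·553.0000 = 19078.5000
edge 3: (17,35)→(16,38.5)  cross = 17·38.5 − 16·35 = 94.5000; (r_i+r_j)·cross = 33·94.5000 = 3118.5000
edge 4: (16,38.5)→(2,28)  cross = 16·28 − 2·38.5 = 371.0000; (r_i+r_j)·cross = 18·371.0000 = 6678.0000
Σcross = 815.2500 → A = |Σcross|/2 = 407.6250 mm²
Σ(r_i+r_j)·cross = 26170.5000 → first moment M = |Σ|/6 = 4361.7500
R_c = M/A = 4361.7500/407.6250 = 10.7004 mm
θ = 57° = 0.994838 rad
V = θ·R_c·A = 0.994838·10.7004·407.6250 = 4339.233 mm³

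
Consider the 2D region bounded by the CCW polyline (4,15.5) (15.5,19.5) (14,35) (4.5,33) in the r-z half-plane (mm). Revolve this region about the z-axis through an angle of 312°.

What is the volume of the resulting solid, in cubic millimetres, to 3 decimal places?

Profile (r,z), 4 vertices: (4,15.5) (15.5,19.5) (14,35) (4.5,33)
edge 0: (4,15.5)→(15.5,19.5)  cross = 4·19.5 − 15.5·15.5 = -162.2500; (r_i+r_j)·cross = 19.5·-162.2500 = -3163.8750
edge 1: (15.5,19.5)→(14,35)  cross = 15.5·35 − 14·19.5 = 269.5000; (r_i+r_j)·cross = 29.5·269.5000 = 7950.2500
edge 2: (14,35)→(4.5,33)  cross = 14·33 − 4.5·35 = 304.5000; (r_i+r_j)·cross = 18.5·304.5000 = 5633.2500
edge 3: (4.5,33)→(4,15.5)  cross = 4.5·15.5 − 4·33 = -62.2500; (r_i+r_j)·cross = 8.5·-62.2500 = -529.1250
Σcross = 349.5000 → A = |Σcross|/2 = 174.7500 mm²
Σ(r_i+r_j)·cross = 9890.5000 → first moment M = |Σ|/6 = 1648.4167
R_c = M/A = 1648.4167/174.7500 = 9.4330 mm
θ = 312° = 5.445427 rad
V = θ·R_c·A = 5.445427·9.4330·174.7500 = 8976.333 mm³

Volume = 8976.333 mm³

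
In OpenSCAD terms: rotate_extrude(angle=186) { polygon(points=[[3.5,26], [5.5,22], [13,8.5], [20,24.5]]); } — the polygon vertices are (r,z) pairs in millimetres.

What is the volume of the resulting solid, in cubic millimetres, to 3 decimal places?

Profile (r,z), 4 vertices: (3.5,26) (5.5,22) (13,8.5) (20,24.5)
edge 0: (3.5,26)→(5.5,22)  cross = 3.5·22 − 5.5·26 = -66.0000; (r_i+r_j)·cross = 9·-66.0000 = -594.0000
edge 1: (5.5,22)→(13,8.5)  cross = 5.5·8.5 − 13·22 = -239.2500; (r_i+r_j)·cross = 18.5·-239.2500 = -4426.1250
edge 2: (13,8.5)→(20,24.5)  cross = 13·24.5 − 20·8.5 = 148.5000; (r_i+r_j)·cross = 33·148.5000 = 4900.5000
edge 3: (20,24.5)→(3.5,26)  cross = 20·26 − 3.5·24.5 = 434.2500; (r_i+r_j)·cross = 23.5·434.2500 = 10204.8750
Σcross = 277.5000 → A = |Σcross|/2 = 138.7500 mm²
Σ(r_i+r_j)·cross = 10085.2500 → first moment M = |Σ|/6 = 1680.8750
R_c = M/A = 1680.8750/138.7500 = 12.1144 mm
θ = 186° = 3.246312 rad
V = θ·R_c·A = 3.246312·12.1144·138.7500 = 5456.645 mm³

Volume = 5456.645 mm³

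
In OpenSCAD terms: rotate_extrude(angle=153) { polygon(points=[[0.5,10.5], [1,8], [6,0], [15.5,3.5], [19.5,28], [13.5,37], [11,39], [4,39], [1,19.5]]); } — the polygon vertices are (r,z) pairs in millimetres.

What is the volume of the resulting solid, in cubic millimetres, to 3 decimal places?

Volume = 14002.167 mm³

Profile (r,z), 9 vertices: (0.5,10.5) (1,8) (6,0) (15.5,3.5) (19.5,28) (13.5,37) (11,39) (4,39) (1,19.5)
edge 0: (0.5,10.5)→(1,8)  cross = 0.5·8 − 1·10.5 = -6.5000; (r_i+r_j)·cross = 1.5·-6.5000 = -9.7500
edge 1: (1,8)→(6,0)  cross = 1·0 − 6·8 = -48.0000; (r_i+r_j)·cross = 7·-48.0000 = -336.0000
edge 2: (6,0)→(15.5,3.5)  cross = 6·3.5 − 15.5·0 = 21.0000; (r_i+r_j)·cross = 21.5·21.0000 = 451.5000
edge 3: (15.5,3.5)→(19.5,28)  cross = 15.5·28 − 19.5·3.5 = 365.7500; (r_i+r_j)·cross = 35·365.7500 = 12801.2500
edge 4: (19.5,28)→(13.5,37)  cross = 19.5·37 − 13.5·28 = 343.5000; (r_i+r_j)·cross = 33·343.5000 = 11335.5000
edge 5: (13.5,37)→(11,39)  cross = 13.5·39 − 11·37 = 119.5000; (r_i+r_j)·cross = 24.5·119.5000 = 2927.7500
edge 6: (11,39)→(4,39)  cross = 11·39 − 4·39 = 273.0000; (r_i+r_j)·cross = 15·273.0000 = 4095.0000
edge 7: (4,39)→(1,19.5)  cross = 4·19.5 − 1·39 = 39.0000; (r_i+r_j)·cross = 5·39.0000 = 195.0000
edge 8: (1,19.5)→(0.5,10.5)  cross = 1·10.5 − 0.5·19.5 = 0.7500; (r_i+r_j)·cross = 1.5·0.7500 = 1.1250
Σcross = 1108.0000 → A = |Σcross|/2 = 554.0000 mm²
Σ(r_i+r_j)·cross = 31461.3750 → first moment M = |Σ|/6 = 5243.5625
R_c = M/A = 5243.5625/554.0000 = 9.4649 mm
θ = 153° = 2.670354 rad
V = θ·R_c·A = 2.670354·9.4649·554.0000 = 14002.167 mm³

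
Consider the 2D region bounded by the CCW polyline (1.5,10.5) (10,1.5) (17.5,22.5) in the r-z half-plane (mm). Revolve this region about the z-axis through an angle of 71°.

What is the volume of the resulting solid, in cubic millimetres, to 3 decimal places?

Profile (r,z), 3 vertices: (1.5,10.5) (10,1.5) (17.5,22.5)
edge 0: (1.5,10.5)→(10,1.5)  cross = 1.5·1.5 − 10·10.5 = -102.7500; (r_i+r_j)·cross = 11.5·-102.7500 = -1181.6250
edge 1: (10,1.5)→(17.5,22.5)  cross = 10·22.5 − 17.5·1.5 = 198.7500; (r_i+r_j)·cross = 27.5·198.7500 = 5465.6250
edge 2: (17.5,22.5)→(1.5,10.5)  cross = 17.5·10.5 − 1.5·22.5 = 150.0000; (r_i+r_j)·cross = 19·150.0000 = 2850.0000
Σcross = 246.0000 → A = |Σcross|/2 = 123.0000 mm²
Σ(r_i+r_j)·cross = 7134.0000 → first moment M = |Σ|/6 = 1189.0000
R_c = M/A = 1189.0000/123.0000 = 9.6667 mm
θ = 71° = 1.239184 rad
V = θ·R_c·A = 1.239184·9.6667·123.0000 = 1473.390 mm³

Volume = 1473.390 mm³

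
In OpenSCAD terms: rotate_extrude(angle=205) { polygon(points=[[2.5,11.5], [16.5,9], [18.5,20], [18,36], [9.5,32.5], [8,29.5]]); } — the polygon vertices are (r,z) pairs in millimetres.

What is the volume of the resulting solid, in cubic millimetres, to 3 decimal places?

Profile (r,z), 6 vertices: (2.5,11.5) (16.5,9) (18.5,20) (18,36) (9.5,32.5) (8,29.5)
edge 0: (2.5,11.5)→(16.5,9)  cross = 2.5·9 − 16.5·11.5 = -167.2500; (r_i+r_j)·cross = 19·-167.2500 = -3177.7500
edge 1: (16.5,9)→(18.5,20)  cross = 16.5·20 − 18.5·9 = 163.5000; (r_i+r_j)·cross = 35·163.5000 = 5722.5000
edge 2: (18.5,20)→(18,36)  cross = 18.5·36 − 18·20 = 306.0000; (r_i+r_j)·cross = 36.5·306.0000 = 11169.0000
edge 3: (18,36)→(9.5,32.5)  cross = 18·32.5 − 9.5·36 = 243.0000; (r_i+r_j)·cross = 27.5·243.0000 = 6682.5000
edge 4: (9.5,32.5)→(8,29.5)  cross = 9.5·29.5 − 8·32.5 = 20.2500; (r_i+r_j)·cross = 17.5·20.2500 = 354.3750
edge 5: (8,29.5)→(2.5,11.5)  cross = 8·11.5 − 2.5·29.5 = 18.2500; (r_i+r_j)·cross = 10.5·18.2500 = 191.6250
Σcross = 583.7500 → A = |Σcross|/2 = 291.8750 mm²
Σ(r_i+r_j)·cross = 20942.2500 → first moment M = |Σ|/6 = 3490.3750
R_c = M/A = 3490.3750/291.8750 = 11.9585 mm
θ = 205° = 3.577925 rad
V = θ·R_c·A = 3.577925·11.9585·291.8750 = 12488.300 mm³

Volume = 12488.300 mm³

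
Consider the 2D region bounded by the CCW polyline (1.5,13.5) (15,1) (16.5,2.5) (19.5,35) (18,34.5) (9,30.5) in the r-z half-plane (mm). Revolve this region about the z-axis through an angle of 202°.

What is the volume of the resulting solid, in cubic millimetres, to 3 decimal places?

Volume = 14817.950 mm³

Profile (r,z), 6 vertices: (1.5,13.5) (15,1) (16.5,2.5) (19.5,35) (18,34.5) (9,30.5)
edge 0: (1.5,13.5)→(15,1)  cross = 1.5·1 − 15·13.5 = -201.0000; (r_i+r_j)·cross = 16.5·-201.0000 = -3316.5000
edge 1: (15,1)→(16.5,2.5)  cross = 15·2.5 − 16.5·1 = 21.0000; (r_i+r_j)·cross = 31.5·21.0000 = 661.5000
edge 2: (16.5,2.5)→(19.5,35)  cross = 16.5·35 − 19.5·2.5 = 528.7500; (r_i+r_j)·cross = 36·528.7500 = 19035.0000
edge 3: (19.5,35)→(18,34.5)  cross = 19.5·34.5 − 18·35 = 42.7500; (r_i+r_j)·cross = 37.5·42.7500 = 1603.1250
edge 4: (18,34.5)→(9,30.5)  cross = 18·30.5 − 9·34.5 = 238.5000; (r_i+r_j)·cross = 27·238.5000 = 6439.5000
edge 5: (9,30.5)→(1.5,13.5)  cross = 9·13.5 − 1.5·30.5 = 75.7500; (r_i+r_j)·cross = 10.5·75.7500 = 795.3750
Σcross = 705.7500 → A = |Σcross|/2 = 352.8750 mm²
Σ(r_i+r_j)·cross = 25218.0000 → first moment M = |Σ|/6 = 4203.0000
R_c = M/A = 4203.0000/352.8750 = 11.9107 mm
θ = 202° = 3.525565 rad
V = θ·R_c·A = 3.525565·11.9107·352.8750 = 14817.950 mm³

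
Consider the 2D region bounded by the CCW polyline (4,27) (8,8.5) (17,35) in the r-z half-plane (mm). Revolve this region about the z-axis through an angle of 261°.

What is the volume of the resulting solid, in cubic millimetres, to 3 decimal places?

Profile (r,z), 3 vertices: (4,27) (8,8.5) (17,35)
edge 0: (4,27)→(8,8.5)  cross = 4·8.5 − 8·27 = -182.0000; (r_i+r_j)·cross = 12·-182.0000 = -2184.0000
edge 1: (8,8.5)→(17,35)  cross = 8·35 − 17·8.5 = 135.5000; (r_i+r_j)·cross = 25·135.5000 = 3387.5000
edge 2: (17,35)→(4,27)  cross = 17·27 − 4·35 = 319.0000; (r_i+r_j)·cross = 21·319.0000 = 6699.0000
Σcross = 272.5000 → A = |Σcross|/2 = 136.2500 mm²
Σ(r_i+r_j)·cross = 7902.5000 → first moment M = |Σ|/6 = 1317.0833
R_c = M/A = 1317.0833/136.2500 = 9.6667 mm
θ = 261° = 4.555309 rad
V = θ·R_c·A = 4.555309·9.6667·136.2500 = 5999.722 mm³

Volume = 5999.722 mm³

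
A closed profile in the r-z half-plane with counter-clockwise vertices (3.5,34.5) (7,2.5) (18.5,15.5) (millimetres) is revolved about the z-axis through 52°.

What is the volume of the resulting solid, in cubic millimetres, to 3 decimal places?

Profile (r,z), 3 vertices: (3.5,34.5) (7,2.5) (18.5,15.5)
edge 0: (3.5,34.5)→(7,2.5)  cross = 3.5·2.5 − 7·34.5 = -232.7500; (r_i+r_j)·cross = 10.5·-232.7500 = -2443.8750
edge 1: (7,2.5)→(18.5,15.5)  cross = 7·15.5 − 18.5·2.5 = 62.2500; (r_i+r_j)·cross = 25.5·62.2500 = 1587.3750
edge 2: (18.5,15.5)→(3.5,34.5)  cross = 18.5·34.5 − 3.5·15.5 = 584.0000; (r_i+r_j)·cross = 22·584.0000 = 12848.0000
Σcross = 413.5000 → A = |Σcross|/2 = 206.7500 mm²
Σ(r_i+r_j)·cross = 11991.5000 → first moment M = |Σ|/6 = 1998.5833
R_c = M/A = 1998.5833/206.7500 = 9.6667 mm
θ = 52° = 0.907571 rad
V = θ·R_c·A = 0.907571·9.6667·206.7500 = 1813.857 mm³

Volume = 1813.857 mm³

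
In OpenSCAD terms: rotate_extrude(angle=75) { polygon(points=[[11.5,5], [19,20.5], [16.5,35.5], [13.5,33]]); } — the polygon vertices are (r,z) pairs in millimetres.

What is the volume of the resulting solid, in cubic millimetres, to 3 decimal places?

Volume = 2266.146 mm³

Profile (r,z), 4 vertices: (11.5,5) (19,20.5) (16.5,35.5) (13.5,33)
edge 0: (11.5,5)→(19,20.5)  cross = 11.5·20.5 − 19·5 = 140.7500; (r_i+r_j)·cross = 30.5·140.7500 = 4292.8750
edge 1: (19,20.5)→(16.5,35.5)  cross = 19·35.5 − 16.5·20.5 = 336.2500; (r_i+r_j)·cross = 35.5·336.2500 = 11936.8750
edge 2: (16.5,35.5)→(13.5,33)  cross = 16.5·33 − 13.5·35.5 = 65.2500; (r_i+r_j)·cross = 30·65.2500 = 1957.5000
edge 3: (13.5,33)→(11.5,5)  cross = 13.5·5 − 11.5·33 = -312.0000; (r_i+r_j)·cross = 25·-312.0000 = -7800.0000
Σcross = 230.2500 → A = |Σcross|/2 = 115.1250 mm²
Σ(r_i+r_j)·cross = 10387.2500 → first moment M = |Σ|/6 = 1731.2083
R_c = M/A = 1731.2083/115.1250 = 15.0376 mm
θ = 75° = 1.308997 rad
V = θ·R_c·A = 1.308997·15.0376·115.1250 = 2266.146 mm³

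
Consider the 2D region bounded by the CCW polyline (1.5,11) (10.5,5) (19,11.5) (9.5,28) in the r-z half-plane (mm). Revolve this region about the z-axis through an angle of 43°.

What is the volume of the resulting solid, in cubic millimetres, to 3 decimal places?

Profile (r,z), 4 vertices: (1.5,11) (10.5,5) (19,11.5) (9.5,28)
edge 0: (1.5,11)→(10.5,5)  cross = 1.5·5 − 10.5·11 = -108.0000; (r_i+r_j)·cross = 12·-108.0000 = -1296.0000
edge 1: (10.5,5)→(19,11.5)  cross = 10.5·11.5 − 19·5 = 25.7500; (r_i+r_j)·cross = 29.5·25.7500 = 759.6250
edge 2: (19,11.5)→(9.5,28)  cross = 19·28 − 9.5·11.5 = 422.7500; (r_i+r_j)·cross = 28.5·422.7500 = 12048.3750
edge 3: (9.5,28)→(1.5,11)  cross = 9.5·11 − 1.5·28 = 62.5000; (r_i+r_j)·cross = 11·62.5000 = 687.5000
Σcross = 403.0000 → A = |Σcross|/2 = 201.5000 mm²
Σ(r_i+r_j)·cross = 12199.5000 → first moment M = |Σ|/6 = 2033.2500
R_c = M/A = 2033.2500/201.5000 = 10.0906 mm
θ = 43° = 0.750492 rad
V = θ·R_c·A = 0.750492·10.0906·201.5000 = 1525.937 mm³

Volume = 1525.937 mm³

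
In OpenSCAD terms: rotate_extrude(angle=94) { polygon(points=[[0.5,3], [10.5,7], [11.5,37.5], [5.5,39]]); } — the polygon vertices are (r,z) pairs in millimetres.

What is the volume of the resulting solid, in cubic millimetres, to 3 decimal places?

Volume = 2921.310 mm³

Profile (r,z), 4 vertices: (0.5,3) (10.5,7) (11.5,37.5) (5.5,39)
edge 0: (0.5,3)→(10.5,7)  cross = 0.5·7 − 10.5·3 = -28.0000; (r_i+r_j)·cross = 11·-28.0000 = -308.0000
edge 1: (10.5,7)→(11.5,37.5)  cross = 10.5·37.5 − 11.5·7 = 313.2500; (r_i+r_j)·cross = 22·313.2500 = 6891.5000
edge 2: (11.5,37.5)→(5.5,39)  cross = 11.5·39 − 5.5·37.5 = 242.2500; (r_i+r_j)·cross = 17·242.2500 = 4118.2500
edge 3: (5.5,39)→(0.5,3)  cross = 5.5·3 − 0.5·39 = -3.0000; (r_i+r_j)·cross = 6·-3.0000 = -18.0000
Σcross = 524.5000 → A = |Σcross|/2 = 262.2500 mm²
Σ(r_i+r_j)·cross = 10683.7500 → first moment M = |Σ|/6 = 1780.6250
R_c = M/A = 1780.6250/262.2500 = 6.7898 mm
θ = 94° = 1.640609 rad
V = θ·R_c·A = 1.640609·6.7898·262.2500 = 2921.310 mm³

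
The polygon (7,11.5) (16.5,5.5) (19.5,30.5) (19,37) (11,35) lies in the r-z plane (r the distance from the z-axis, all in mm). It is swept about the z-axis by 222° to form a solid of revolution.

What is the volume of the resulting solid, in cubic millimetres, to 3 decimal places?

Volume = 14062.085 mm³

Profile (r,z), 5 vertices: (7,11.5) (16.5,5.5) (19.5,30.5) (19,37) (11,35)
edge 0: (7,11.5)→(16.5,5.5)  cross = 7·5.5 − 16.5·11.5 = -151.2500; (r_i+r_j)·cross = 23.5·-151.2500 = -3554.3750
edge 1: (16.5,5.5)→(19.5,30.5)  cross = 16.5·30.5 − 19.5·5.5 = 396.0000; (r_i+r_j)·cross = 36·396.0000 = 14256.0000
edge 2: (19.5,30.5)→(19,37)  cross = 19.5·37 − 19·30.5 = 142.0000; (r_i+r_j)·cross = 38.5·142.0000 = 5467.0000
edge 3: (19,37)→(11,35)  cross = 19·35 − 11·37 = 258.0000; (r_i+r_j)·cross = 30·258.0000 = 7740.0000
edge 4: (11,35)→(7,11.5)  cross = 11·11.5 − 7·35 = -118.5000; (r_i+r_j)·cross = 18·-118.5000 = -2133.0000
Σcross = 526.2500 → A = |Σcross|/2 = 263.1250 mm²
Σ(r_i+r_j)·cross = 21775.6250 → first moment M = |Σ|/6 = 3629.2708
R_c = M/A = 3629.2708/263.1250 = 13.7930 mm
θ = 222° = 3.874631 rad
V = θ·R_c·A = 3.874631·13.7930·263.1250 = 14062.085 mm³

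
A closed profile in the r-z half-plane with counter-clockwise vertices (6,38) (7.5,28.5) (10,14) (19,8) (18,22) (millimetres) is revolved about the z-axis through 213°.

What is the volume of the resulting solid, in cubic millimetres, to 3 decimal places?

Volume = 8242.431 mm³

Profile (r,z), 5 vertices: (6,38) (7.5,28.5) (10,14) (19,8) (18,22)
edge 0: (6,38)→(7.5,28.5)  cross = 6·28.5 − 7.5·38 = -114.0000; (r_i+r_j)·cross = 13.5·-114.0000 = -1539.0000
edge 1: (7.5,28.5)→(10,14)  cross = 7.5·14 − 10·28.5 = -180.0000; (r_i+r_j)·cross = 17.5·-180.0000 = -3150.0000
edge 2: (10,14)→(19,8)  cross = 10·8 − 19·14 = -186.0000; (r_i+r_j)·cross = 29·-186.0000 = -5394.0000
edge 3: (19,8)→(18,22)  cross = 19·22 − 18·8 = 274.0000; (r_i+r_j)·cross = 37·274.0000 = 10138.0000
edge 4: (18,22)→(6,38)  cross = 18·38 − 6·22 = 552.0000; (r_i+r_j)·cross = 24·552.0000 = 13248.0000
Σcross = 346.0000 → A = |Σcross|/2 = 173.0000 mm²
Σ(r_i+r_j)·cross = 13303.0000 → first moment M = |Σ|/6 = 2217.1667
R_c = M/A = 2217.1667/173.0000 = 12.8160 mm
θ = 213° = 3.717551 rad
V = θ·R_c·A = 3.717551·12.8160·173.0000 = 8242.431 mm³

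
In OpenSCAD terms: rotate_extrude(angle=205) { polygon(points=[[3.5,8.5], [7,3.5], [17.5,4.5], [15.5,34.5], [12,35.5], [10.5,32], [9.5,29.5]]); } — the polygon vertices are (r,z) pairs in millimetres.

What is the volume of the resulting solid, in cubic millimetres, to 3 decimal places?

Volume = 12057.309 mm³

Profile (r,z), 7 vertices: (3.5,8.5) (7,3.5) (17.5,4.5) (15.5,34.5) (12,35.5) (10.5,32) (9.5,29.5)
edge 0: (3.5,8.5)→(7,3.5)  cross = 3.5·3.5 − 7·8.5 = -47.2500; (r_i+r_j)·cross = 10.5·-47.2500 = -496.1250
edge 1: (7,3.5)→(17.5,4.5)  cross = 7·4.5 − 17.5·3.5 = -29.7500; (r_i+r_j)·cross = 24.5·-29.7500 = -728.8750
edge 2: (17.5,4.5)→(15.5,34.5)  cross = 17.5·34.5 − 15.5·4.5 = 534.0000; (r_i+r_j)·cross = 33·534.0000 = 17622.0000
edge 3: (15.5,34.5)→(12,35.5)  cross = 15.5·35.5 − 12·34.5 = 136.2500; (r_i+r_j)·cross = 27.5·136.2500 = 3746.8750
edge 4: (12,35.5)→(10.5,32)  cross = 12·32 − 10.5·35.5 = 11.2500; (r_i+r_j)·cross = 22.5·11.2500 = 253.1250
edge 5: (10.5,32)→(9.5,29.5)  cross = 10.5·29.5 − 9.5·32 = 5.7500; (r_i+r_j)·cross = 20·5.7500 = 115.0000
edge 6: (9.5,29.5)→(3.5,8.5)  cross = 9.5·8.5 − 3.5·29.5 = -22.5000; (r_i+r_j)·cross = 13·-22.5000 = -292.5000
Σcross = 587.7500 → A = |Σcross|/2 = 293.8750 mm²
Σ(r_i+r_j)·cross = 20219.5000 → first moment M = |Σ|/6 = 3369.9167
R_c = M/A = 3369.9167/293.8750 = 11.4672 mm
θ = 205° = 3.577925 rad
V = θ·R_c·A = 3.577925·11.4672·293.8750 = 12057.309 mm³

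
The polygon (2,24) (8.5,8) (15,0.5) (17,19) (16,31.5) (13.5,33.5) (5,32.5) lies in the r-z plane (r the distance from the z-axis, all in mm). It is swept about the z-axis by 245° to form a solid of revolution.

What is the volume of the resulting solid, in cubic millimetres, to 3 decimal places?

Volume = 14583.937 mm³

Profile (r,z), 7 vertices: (2,24) (8.5,8) (15,0.5) (17,19) (16,31.5) (13.5,33.5) (5,32.5)
edge 0: (2,24)→(8.5,8)  cross = 2·8 − 8.5·24 = -188.0000; (r_i+r_j)·cross = 10.5·-188.0000 = -1974.0000
edge 1: (8.5,8)→(15,0.5)  cross = 8.5·0.5 − 15·8 = -115.7500; (r_i+r_j)·cross = 23.5·-115.7500 = -2720.1250
edge 2: (15,0.5)→(17,19)  cross = 15·19 − 17·0.5 = 276.5000; (r_i+r_j)·cross = 32·276.5000 = 8848.0000
edge 3: (17,19)→(16,31.5)  cross = 17·31.5 − 16·19 = 231.5000; (r_i+r_j)·cross = 33·231.5000 = 7639.5000
edge 4: (16,31.5)→(13.5,33.5)  cross = 16·33.5 − 13.5·31.5 = 110.7500; (r_i+r_j)·cross = 29.5·110.7500 = 3267.1250
edge 5: (13.5,33.5)→(5,32.5)  cross = 13.5·32.5 − 5·33.5 = 271.2500; (r_i+r_j)·cross = 18.5·271.2500 = 5018.1250
edge 6: (5,32.5)→(2,24)  cross = 5·24 − 2·32.5 = 55.0000; (r_i+r_j)·cross = 7·55.0000 = 385.0000
Σcross = 641.2500 → A = |Σcross|/2 = 320.6250 mm²
Σ(r_i+r_j)·cross = 20463.6250 → first moment M = |Σ|/6 = 3410.6042
R_c = M/A = 3410.6042/320.6250 = 10.6374 mm
θ = 245° = 4.276057 rad
V = θ·R_c·A = 4.276057·10.6374·320.6250 = 14583.937 mm³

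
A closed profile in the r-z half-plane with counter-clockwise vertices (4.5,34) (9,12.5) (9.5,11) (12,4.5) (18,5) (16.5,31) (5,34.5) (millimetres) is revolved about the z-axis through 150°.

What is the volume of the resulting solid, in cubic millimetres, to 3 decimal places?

Volume = 8362.472 mm³

Profile (r,z), 7 vertices: (4.5,34) (9,12.5) (9.5,11) (12,4.5) (18,5) (16.5,31) (5,34.5)
edge 0: (4.5,34)→(9,12.5)  cross = 4.5·12.5 − 9·34 = -249.7500; (r_i+r_j)·cross = 13.5·-249.7500 = -3371.6250
edge 1: (9,12.5)→(9.5,11)  cross = 9·11 − 9.5·12.5 = -19.7500; (r_i+r_j)·cross = 18.5·-19.7500 = -365.3750
edge 2: (9.5,11)→(12,4.5)  cross = 9.5·4.5 − 12·11 = -89.2500; (r_i+r_j)·cross = 21.5·-89.2500 = -1918.8750
edge 3: (12,4.5)→(18,5)  cross = 12·5 − 18·4.5 = -21.0000; (r_i+r_j)·cross = 30·-21.0000 = -630.0000
edge 4: (18,5)→(16.5,31)  cross = 18·31 − 16.5·5 = 475.5000; (r_i+r_j)·cross = 34.5·475.5000 = 16404.7500
edge 5: (16.5,31)→(5,34.5)  cross = 16.5·34.5 − 5·31 = 414.2500; (r_i+r_j)·cross = 21.5·414.2500 = 8906.3750
edge 6: (5,34.5)→(4.5,34)  cross = 5·34 − 4.5·34.5 = 14.7500; (r_i+r_j)·cross = 9.5·14.7500 = 140.1250
Σcross = 524.7500 → A = |Σcross|/2 = 262.3750 mm²
Σ(r_i+r_j)·cross = 19165.3750 → first moment M = |Σ|/6 = 3194.2292
R_c = M/A = 3194.2292/262.3750 = 12.1743 mm
θ = 150° = 2.617994 rad
V = θ·R_c·A = 2.617994·12.1743·262.3750 = 8362.472 mm³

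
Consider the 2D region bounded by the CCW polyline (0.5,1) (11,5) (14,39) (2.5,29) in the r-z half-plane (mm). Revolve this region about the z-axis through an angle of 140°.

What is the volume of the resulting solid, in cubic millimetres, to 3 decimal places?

Profile (r,z), 4 vertices: (0.5,1) (11,5) (14,39) (2.5,29)
edge 0: (0.5,1)→(11,5)  cross = 0.5·5 − 11·1 = -8.5000; (r_i+r_j)·cross = 11.5·-8.5000 = -97.7500
edge 1: (11,5)→(14,39)  cross = 11·39 − 14·5 = 359.0000; (r_i+r_j)·cross = 25·359.0000 = 8975.0000
edge 2: (14,39)→(2.5,29)  cross = 14·29 − 2.5·39 = 308.5000; (r_i+r_j)·cross = 16.5·308.5000 = 5090.2500
edge 3: (2.5,29)→(0.5,1)  cross = 2.5·1 − 0.5·29 = -12.0000; (r_i+r_j)·cross = 3·-12.0000 = -36.0000
Σcross = 647.0000 → A = |Σcross|/2 = 323.5000 mm²
Σ(r_i+r_j)·cross = 13931.5000 → first moment M = |Σ|/6 = 2321.9167
R_c = M/A = 2321.9167/323.5000 = 7.1775 mm
θ = 140° = 2.443461 rad
V = θ·R_c·A = 2.443461·7.1775·323.5000 = 5673.513 mm³

Volume = 5673.513 mm³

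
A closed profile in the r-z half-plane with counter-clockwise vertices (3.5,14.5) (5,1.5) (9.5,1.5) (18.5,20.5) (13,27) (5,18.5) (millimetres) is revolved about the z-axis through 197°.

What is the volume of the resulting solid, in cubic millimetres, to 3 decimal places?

Volume = 7627.794 mm³

Profile (r,z), 6 vertices: (3.5,14.5) (5,1.5) (9.5,1.5) (18.5,20.5) (13,27) (5,18.5)
edge 0: (3.5,14.5)→(5,1.5)  cross = 3.5·1.5 − 5·14.5 = -67.2500; (r_i+r_j)·cross = 8.5·-67.2500 = -571.6250
edge 1: (5,1.5)→(9.5,1.5)  cross = 5·1.5 − 9.5·1.5 = -6.7500; (r_i+r_j)·cross = 14.5·-6.7500 = -97.8750
edge 2: (9.5,1.5)→(18.5,20.5)  cross = 9.5·20.5 − 18.5·1.5 = 167.0000; (r_i+r_j)·cross = 28·167.0000 = 4676.0000
edge 3: (18.5,20.5)→(13,27)  cross = 18.5·27 − 13·20.5 = 233.0000; (r_i+r_j)·cross = 31.5·233.0000 = 7339.5000
edge 4: (13,27)→(5,18.5)  cross = 13·18.5 − 5·27 = 105.5000; (r_i+r_j)·cross = 18·105.5000 = 1899.0000
edge 5: (5,18.5)→(3.5,14.5)  cross = 5·14.5 − 3.5·18.5 = 7.7500; (r_i+r_j)·cross = 8.5·7.7500 = 65.8750
Σcross = 439.2500 → A = |Σcross|/2 = 219.6250 mm²
Σ(r_i+r_j)·cross = 13310.8750 → first moment M = |Σ|/6 = 2218.4792
R_c = M/A = 2218.4792/219.6250 = 10.1012 mm
θ = 197° = 3.438299 rad
V = θ·R_c·A = 3.438299·10.1012·219.6250 = 7627.794 mm³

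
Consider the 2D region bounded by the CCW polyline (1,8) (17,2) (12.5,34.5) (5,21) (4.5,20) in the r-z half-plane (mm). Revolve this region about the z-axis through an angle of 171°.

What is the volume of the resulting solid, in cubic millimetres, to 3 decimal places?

Volume = 7892.793 mm³

Profile (r,z), 5 vertices: (1,8) (17,2) (12.5,34.5) (5,21) (4.5,20)
edge 0: (1,8)→(17,2)  cross = 1·2 − 17·8 = -134.0000; (r_i+r_j)·cross = 18·-134.0000 = -2412.0000
edge 1: (17,2)→(12.5,34.5)  cross = 17·34.5 − 12.5·2 = 561.5000; (r_i+r_j)·cross = 29.5·561.5000 = 16564.2500
edge 2: (12.5,34.5)→(5,21)  cross = 12.5·21 − 5·34.5 = 90.0000; (r_i+r_j)·cross = 17.5·90.0000 = 1575.0000
edge 3: (5,21)→(4.5,20)  cross = 5·20 − 4.5·21 = 5.5000; (r_i+r_j)·cross = 9.5·5.5000 = 52.2500
edge 4: (4.5,20)→(1,8)  cross = 4.5·8 − 1·20 = 16.0000; (r_i+r_j)·cross = 5.5·16.0000 = 88.0000
Σcross = 539.0000 → A = |Σcross|/2 = 269.5000 mm²
Σ(r_i+r_j)·cross = 15867.5000 → first moment M = |Σ|/6 = 2644.5833
R_c = M/A = 2644.5833/269.5000 = 9.8129 mm
θ = 171° = 2.984513 rad
V = θ·R_c·A = 2.984513·9.8129·269.5000 = 7892.793 mm³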